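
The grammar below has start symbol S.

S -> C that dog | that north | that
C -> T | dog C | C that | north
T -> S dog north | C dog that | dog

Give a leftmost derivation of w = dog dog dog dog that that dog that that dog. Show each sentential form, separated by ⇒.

S ⇒ C that dog ⇒ T that dog ⇒ C dog that that dog ⇒ C that dog that that dog ⇒ dog C that dog that that dog ⇒ dog T that dog that that dog ⇒ dog C dog that that dog that that dog ⇒ dog dog C dog that that dog that that dog ⇒ dog dog T dog that that dog that that dog ⇒ dog dog dog dog that that dog that that dog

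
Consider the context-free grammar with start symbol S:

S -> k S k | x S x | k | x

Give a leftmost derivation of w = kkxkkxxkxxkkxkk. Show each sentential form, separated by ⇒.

S ⇒ kSk   [S -> k S k]
kSk ⇒ kkSkk   [S -> k S k]
kkSkk ⇒ kkxSxkk   [S -> x S x]
kkxSxkk ⇒ kkxkSkxkk   [S -> k S k]
kkxkSkxkk ⇒ kkxkkSkkxkk   [S -> k S k]
kkxkkSkkxkk ⇒ kkxkkxSxkkxkk   [S -> x S x]
kkxkkxSxkkxkk ⇒ kkxkkxxSxxkkxkk   [S -> x S x]
kkxkkxxSxxkkxkk ⇒ kkxkkxxkxxkkxkk   [S -> k]

S ⇒ kSk ⇒ kkSkk ⇒ kkxSxkk ⇒ kkxkSkxkk ⇒ kkxkkSkkxkk ⇒ kkxkkxSxkkxkk ⇒ kkxkkxxSxxkkxkk ⇒ kkxkkxxkxxkkxkk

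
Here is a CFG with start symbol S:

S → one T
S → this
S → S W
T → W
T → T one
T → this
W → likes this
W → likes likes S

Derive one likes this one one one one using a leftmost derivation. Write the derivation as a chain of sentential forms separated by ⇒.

S ⇒ one T   [S → one T]
one T ⇒ one T one   [T → T one]
one T one ⇒ one T one one   [T → T one]
one T one one ⇒ one T one one one   [T → T one]
one T one one one ⇒ one T one one one one   [T → T one]
one T one one one one ⇒ one W one one one one   [T → W]
one W one one one one ⇒ one likes this one one one one   [W → likes this]

S ⇒ one T ⇒ one T one ⇒ one T one one ⇒ one T one one one ⇒ one T one one one one ⇒ one W one one one one ⇒ one likes this one one one one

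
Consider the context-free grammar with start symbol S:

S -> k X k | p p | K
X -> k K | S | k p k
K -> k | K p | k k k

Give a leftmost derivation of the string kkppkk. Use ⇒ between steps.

S ⇒ kXk ⇒ kSk ⇒ kkXkk ⇒ kkSkk ⇒ kkppkk

S ⇒ kXk   [S -> k X k]
kXk ⇒ kSk   [X -> S]
kSk ⇒ kkXkk   [S -> k X k]
kkXkk ⇒ kkSkk   [X -> S]
kkSkk ⇒ kkppkk   [S -> p p]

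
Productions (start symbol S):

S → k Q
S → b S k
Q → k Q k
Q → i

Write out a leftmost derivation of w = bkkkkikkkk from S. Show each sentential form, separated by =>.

S => bSk   [S → b S k]
bSk => bkQk   [S → k Q]
bkQk => bkkQkk   [Q → k Q k]
bkkQkk => bkkkQkkk   [Q → k Q k]
bkkkQkkk => bkkkkQkkkk   [Q → k Q k]
bkkkkQkkkk => bkkkkikkkk   [Q → i]

S => bSk => bkQk => bkkQkk => bkkkQkkk => bkkkkQkkkk => bkkkkikkkk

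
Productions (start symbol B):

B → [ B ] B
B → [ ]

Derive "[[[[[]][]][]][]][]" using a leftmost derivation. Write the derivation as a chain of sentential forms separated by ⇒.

B ⇒ [B]B   [B → [ B ] B]
[B]B ⇒ [[B]B]B   [B → [ B ] B]
[[B]B]B ⇒ [[[B]B]B]B   [B → [ B ] B]
[[[B]B]B]B ⇒ [[[[B]B]B]B]B   [B → [ B ] B]
[[[[B]B]B]B]B ⇒ [[[[[]]B]B]B]B   [B → [ ]]
[[[[[]]B]B]B]B ⇒ [[[[[]][]]B]B]B   [B → [ ]]
[[[[[]][]]B]B]B ⇒ [[[[[]][]][]]B]B   [B → [ ]]
[[[[[]][]][]]B]B ⇒ [[[[[]][]][]][]]B   [B → [ ]]
[[[[[]][]][]][]]B ⇒ [[[[[]][]][]][]][]   [B → [ ]]

B⇒[B]B⇒[[B]B]B⇒[[[B]B]B]B⇒[[[[B]B]B]B]B⇒[[[[[]]B]B]B]B⇒[[[[[]][]]B]B]B⇒[[[[[]][]][]]B]B⇒[[[[[]][]][]][]]B⇒[[[[[]][]][]][]][]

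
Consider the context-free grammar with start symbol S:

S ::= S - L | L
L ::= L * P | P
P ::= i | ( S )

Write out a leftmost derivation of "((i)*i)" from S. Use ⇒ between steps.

S ⇒ L   [S ::= L]
L ⇒ P   [L ::= P]
P ⇒ (S)   [P ::= ( S )]
(S) ⇒ (L)   [S ::= L]
(L) ⇒ (L*P)   [L ::= L * P]
(L*P) ⇒ (P*P)   [L ::= P]
(P*P) ⇒ ((S)*P)   [P ::= ( S )]
((S)*P) ⇒ ((L)*P)   [S ::= L]
((L)*P) ⇒ ((P)*P)   [L ::= P]
((P)*P) ⇒ ((i)*P)   [P ::= i]
((i)*P) ⇒ ((i)*i)   [P ::= i]

S⇒L⇒P⇒(S)⇒(L)⇒(L*P)⇒(P*P)⇒((S)*P)⇒((L)*P)⇒((P)*P)⇒((i)*P)⇒((i)*i)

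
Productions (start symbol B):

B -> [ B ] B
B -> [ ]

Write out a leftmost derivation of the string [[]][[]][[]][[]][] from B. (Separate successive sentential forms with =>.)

B => [B]B => [[]]B => [[]][B]B => [[]][[]]B => [[]][[]][B]B => [[]][[]][[]]B => [[]][[]][[]][B]B => [[]][[]][[]][[]]B => [[]][[]][[]][[]][]

B => [B]B   [B -> [ B ] B]
[B]B => [[]]B   [B -> [ ]]
[[]]B => [[]][B]B   [B -> [ B ] B]
[[]][B]B => [[]][[]]B   [B -> [ ]]
[[]][[]]B => [[]][[]][B]B   [B -> [ B ] B]
[[]][[]][B]B => [[]][[]][[]]B   [B -> [ ]]
[[]][[]][[]]B => [[]][[]][[]][B]B   [B -> [ B ] B]
[[]][[]][[]][B]B => [[]][[]][[]][[]]B   [B -> [ ]]
[[]][[]][[]][[]]B => [[]][[]][[]][[]][]   [B -> [ ]]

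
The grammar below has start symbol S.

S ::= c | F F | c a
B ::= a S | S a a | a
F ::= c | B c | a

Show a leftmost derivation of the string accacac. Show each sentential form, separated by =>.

S => FF   [S ::= F F]
FF => BcF   [F ::= B c]
BcF => aScF   [B ::= a S]
aScF => accF   [S ::= c]
accF => accBc   [F ::= B c]
accBc => accaSc   [B ::= a S]
accaSc => accacac   [S ::= c a]

S => FF => BcF => aScF => accF => accBc => accaSc => accacac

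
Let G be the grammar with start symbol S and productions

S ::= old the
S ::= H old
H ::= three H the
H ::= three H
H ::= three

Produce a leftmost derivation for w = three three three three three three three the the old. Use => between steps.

S => H old   [S ::= H old]
H old => three H old   [H ::= three H]
three H old => three three H old   [H ::= three H]
three three H old => three three three H the old   [H ::= three H the]
three three three H the old => three three three three H the old   [H ::= three H]
three three three three H the old => three three three three three H the old   [H ::= three H]
three three three three three H the old => three three three three three three H the the old   [H ::= three H the]
three three three three three three H the the old => three three three three three three three the the old   [H ::= three]

S => H old => three H old => three three H old => three three three H the old => three three three three H the old => three three three three three H the old => three three three three three three H the the old => three three three three three three three the the old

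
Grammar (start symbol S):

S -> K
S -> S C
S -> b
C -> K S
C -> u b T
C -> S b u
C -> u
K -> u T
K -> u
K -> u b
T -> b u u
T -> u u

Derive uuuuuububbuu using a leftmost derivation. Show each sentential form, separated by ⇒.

S ⇒ SC   [S -> S C]
SC ⇒ KC   [S -> K]
KC ⇒ uTC   [K -> u T]
uTC ⇒ uuuC   [T -> u u]
uuuC ⇒ uuuKS   [C -> K S]
uuuKS ⇒ uuuuTS   [K -> u T]
uuuuTS ⇒ uuuuuuS   [T -> u u]
uuuuuuS ⇒ uuuuuuSC   [S -> S C]
uuuuuuSC ⇒ uuuuuubC   [S -> b]
uuuuuubC ⇒ uuuuuububT   [C -> u b T]
uuuuuububT ⇒ uuuuuububbuu   [T -> b u u]

S ⇒ SC ⇒ KC ⇒ uTC ⇒ uuuC ⇒ uuuKS ⇒ uuuuTS ⇒ uuuuuuS ⇒ uuuuuuSC ⇒ uuuuuubC ⇒ uuuuuububT ⇒ uuuuuububbuu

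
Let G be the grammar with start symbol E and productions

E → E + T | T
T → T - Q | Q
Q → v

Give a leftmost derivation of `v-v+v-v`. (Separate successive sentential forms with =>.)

E => E+T   [E → E + T]
E+T => T+T   [E → T]
T+T => T-Q+T   [T → T - Q]
T-Q+T => Q-Q+T   [T → Q]
Q-Q+T => v-Q+T   [Q → v]
v-Q+T => v-v+T   [Q → v]
v-v+T => v-v+T-Q   [T → T - Q]
v-v+T-Q => v-v+Q-Q   [T → Q]
v-v+Q-Q => v-v+v-Q   [Q → v]
v-v+v-Q => v-v+v-v   [Q → v]

E=>E+T=>T+T=>T-Q+T=>Q-Q+T=>v-Q+T=>v-v+T=>v-v+T-Q=>v-v+Q-Q=>v-v+v-Q=>v-v+v-v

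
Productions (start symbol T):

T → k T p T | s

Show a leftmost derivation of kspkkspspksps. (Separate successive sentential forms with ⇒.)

T ⇒ kTpT   [T → k T p T]
kTpT ⇒ kspT   [T → s]
kspT ⇒ kspkTpT   [T → k T p T]
kspkTpT ⇒ kspkkTpTpT   [T → k T p T]
kspkkTpTpT ⇒ kspkkspTpT   [T → s]
kspkkspTpT ⇒ kspkkspspT   [T → s]
kspkkspspT ⇒ kspkkspspkTpT   [T → k T p T]
kspkkspspkTpT ⇒ kspkkspspkspT   [T → s]
kspkkspspkspT ⇒ kspkkspspksps   [T → s]

T ⇒ kTpT ⇒ kspT ⇒ kspkTpT ⇒ kspkkTpTpT ⇒ kspkkspTpT ⇒ kspkkspspT ⇒ kspkkspspkTpT ⇒ kspkkspspkspT ⇒ kspkkspspksps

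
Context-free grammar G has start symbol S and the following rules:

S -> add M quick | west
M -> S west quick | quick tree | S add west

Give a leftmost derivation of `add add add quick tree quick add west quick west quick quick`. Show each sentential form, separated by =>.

S => add M quick   [S -> add M quick]
add M quick => add S west quick quick   [M -> S west quick]
add S west quick quick => add add M quick west quick quick   [S -> add M quick]
add add M quick west quick quick => add add S add west quick west quick quick   [M -> S add west]
add add S add west quick west quick quick => add add add M quick add west quick west quick quick   [S -> add M quick]
add add add M quick add west quick west quick quick => add add add quick tree quick add west quick west quick quick   [M -> quick tree]

S => add M quick => add S west quick quick => add add M quick west quick quick => add add S add west quick west quick quick => add add add M quick add west quick west quick quick => add add add quick tree quick add west quick west quick quick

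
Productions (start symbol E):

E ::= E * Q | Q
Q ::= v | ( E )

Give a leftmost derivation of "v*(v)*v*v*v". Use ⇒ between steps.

E ⇒ E*Q   [E ::= E * Q]
E*Q ⇒ E*Q*Q   [E ::= E * Q]
E*Q*Q ⇒ E*Q*Q*Q   [E ::= E * Q]
E*Q*Q*Q ⇒ E*Q*Q*Q*Q   [E ::= E * Q]
E*Q*Q*Q*Q ⇒ Q*Q*Q*Q*Q   [E ::= Q]
Q*Q*Q*Q*Q ⇒ v*Q*Q*Q*Q   [Q ::= v]
v*Q*Q*Q*Q ⇒ v*(E)*Q*Q*Q   [Q ::= ( E )]
v*(E)*Q*Q*Q ⇒ v*(Q)*Q*Q*Q   [E ::= Q]
v*(Q)*Q*Q*Q ⇒ v*(v)*Q*Q*Q   [Q ::= v]
v*(v)*Q*Q*Q ⇒ v*(v)*v*Q*Q   [Q ::= v]
v*(v)*v*Q*Q ⇒ v*(v)*v*v*Q   [Q ::= v]
v*(v)*v*v*Q ⇒ v*(v)*v*v*v   [Q ::= v]

E ⇒ E*Q ⇒ E*Q*Q ⇒ E*Q*Q*Q ⇒ E*Q*Q*Q*Q ⇒ Q*Q*Q*Q*Q ⇒ v*Q*Q*Q*Q ⇒ v*(E)*Q*Q*Q ⇒ v*(Q)*Q*Q*Q ⇒ v*(v)*Q*Q*Q ⇒ v*(v)*v*Q*Q ⇒ v*(v)*v*v*Q ⇒ v*(v)*v*v*v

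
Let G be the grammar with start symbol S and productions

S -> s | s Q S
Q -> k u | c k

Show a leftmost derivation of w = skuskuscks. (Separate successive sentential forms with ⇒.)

S ⇒ sQS   [S -> s Q S]
sQS ⇒ skuS   [Q -> k u]
skuS ⇒ skusQS   [S -> s Q S]
skusQS ⇒ skuskuS   [Q -> k u]
skuskuS ⇒ skuskusQS   [S -> s Q S]
skuskusQS ⇒ skuskusckS   [Q -> c k]
skuskusckS ⇒ skuskuscks   [S -> s]

S ⇒ sQS ⇒ skuS ⇒ skusQS ⇒ skuskuS ⇒ skuskusQS ⇒ skuskusckS ⇒ skuskuscks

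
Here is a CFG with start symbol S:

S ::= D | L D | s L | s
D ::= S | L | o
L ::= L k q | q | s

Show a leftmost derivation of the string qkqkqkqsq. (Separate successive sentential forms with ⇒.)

S ⇒ LD ⇒ LkqD ⇒ LkqkqD ⇒ LkqkqkqD ⇒ qkqkqkqD ⇒ qkqkqkqS ⇒ qkqkqkqsL ⇒ qkqkqkqsq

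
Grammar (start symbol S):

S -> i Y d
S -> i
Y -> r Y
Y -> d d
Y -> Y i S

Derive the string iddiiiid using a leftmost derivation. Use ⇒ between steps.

S⇒iYd⇒iYiSd⇒iYiSiSd⇒iddiSiSd⇒iddiiiSd⇒iddiiiid

S ⇒ iYd   [S -> i Y d]
iYd ⇒ iYiSd   [Y -> Y i S]
iYiSd ⇒ iYiSiSd   [Y -> Y i S]
iYiSiSd ⇒ iddiSiSd   [Y -> d d]
iddiSiSd ⇒ iddiiiSd   [S -> i]
iddiiiSd ⇒ iddiiiid   [S -> i]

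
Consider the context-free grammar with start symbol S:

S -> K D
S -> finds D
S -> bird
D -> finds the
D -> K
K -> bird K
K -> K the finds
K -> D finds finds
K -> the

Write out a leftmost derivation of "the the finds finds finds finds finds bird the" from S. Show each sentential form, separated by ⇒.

S ⇒ K D   [S -> K D]
K D ⇒ D finds finds D   [K -> D finds finds]
D finds finds D ⇒ K finds finds D   [D -> K]
K finds finds D ⇒ D finds finds finds finds D   [K -> D finds finds]
D finds finds finds finds D ⇒ K finds finds finds finds D   [D -> K]
K finds finds finds finds D ⇒ K the finds finds finds finds finds D   [K -> K the finds]
K the finds finds finds finds finds D ⇒ the the finds finds finds finds finds D   [K -> the]
the the finds finds finds finds finds D ⇒ the the finds finds finds finds finds K   [D -> K]
the the finds finds finds finds finds K ⇒ the the finds finds finds finds finds bird K   [K -> bird K]
the the finds finds finds finds finds bird K ⇒ the the finds finds finds finds finds bird the   [K -> the]

S ⇒ K D ⇒ D finds finds D ⇒ K finds finds D ⇒ D finds finds finds finds D ⇒ K finds finds finds finds D ⇒ K the finds finds finds finds finds D ⇒ the the finds finds finds finds finds D ⇒ the the finds finds finds finds finds K ⇒ the the finds finds finds finds finds bird K ⇒ the the finds finds finds finds finds bird the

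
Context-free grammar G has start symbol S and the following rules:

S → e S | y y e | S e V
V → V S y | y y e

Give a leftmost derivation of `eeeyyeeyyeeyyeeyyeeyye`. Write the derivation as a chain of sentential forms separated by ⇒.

S ⇒ eS   [S → e S]
eS ⇒ eeS   [S → e S]
eeS ⇒ eeSeV   [S → S e V]
eeSeV ⇒ eeSeVeV   [S → S e V]
eeSeVeV ⇒ eeSeVeVeV   [S → S e V]
eeSeVeVeV ⇒ eeSeVeVeVeV   [S → S e V]
eeSeVeVeVeV ⇒ eeeSeVeVeVeV   [S → e S]
eeeSeVeVeVeV ⇒ eeeyyeeVeVeVeV   [S → y y e]
eeeyyeeVeVeVeV ⇒ eeeyyeeyyeeVeVeV   [V → y y e]
eeeyyeeyyeeVeVeV ⇒ eeeyyeeyyeeyyeeVeV   [V → y y e]
eeeyyeeyyeeyyeeVeV ⇒ eeeyyeeyyeeyyeeyyeeV   [V → y y e]
eeeyyeeyyeeyyeeyyeeV ⇒ eeeyyeeyyeeyyeeyyeeyye   [V → y y e]

S ⇒ eS ⇒ eeS ⇒ eeSeV ⇒ eeSeVeV ⇒ eeSeVeVeV ⇒ eeSeVeVeVeV ⇒ eeeSeVeVeVeV ⇒ eeeyyeeVeVeVeV ⇒ eeeyyeeyyeeVeVeV ⇒ eeeyyeeyyeeyyeeVeV ⇒ eeeyyeeyyeeyyeeyyeeV ⇒ eeeyyeeyyeeyyeeyyeeyye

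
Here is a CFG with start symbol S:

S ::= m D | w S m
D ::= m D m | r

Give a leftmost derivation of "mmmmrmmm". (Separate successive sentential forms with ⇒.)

S ⇒ mD ⇒ mmDm ⇒ mmmDmm ⇒ mmmmDmmm ⇒ mmmmrmmm

S ⇒ mD   [S ::= m D]
mD ⇒ mmDm   [D ::= m D m]
mmDm ⇒ mmmDmm   [D ::= m D m]
mmmDmm ⇒ mmmmDmmm   [D ::= m D m]
mmmmDmmm ⇒ mmmmrmmm   [D ::= r]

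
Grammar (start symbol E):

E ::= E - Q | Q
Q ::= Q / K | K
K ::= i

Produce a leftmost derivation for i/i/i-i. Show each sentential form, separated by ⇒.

E ⇒ E-Q   [E ::= E - Q]
E-Q ⇒ Q-Q   [E ::= Q]
Q-Q ⇒ Q/K-Q   [Q ::= Q / K]
Q/K-Q ⇒ Q/K/K-Q   [Q ::= Q / K]
Q/K/K-Q ⇒ K/K/K-Q   [Q ::= K]
K/K/K-Q ⇒ i/K/K-Q   [K ::= i]
i/K/K-Q ⇒ i/i/K-Q   [K ::= i]
i/i/K-Q ⇒ i/i/i-Q   [K ::= i]
i/i/i-Q ⇒ i/i/i-K   [Q ::= K]
i/i/i-K ⇒ i/i/i-i   [K ::= i]

E⇒E-Q⇒Q-Q⇒Q/K-Q⇒Q/K/K-Q⇒K/K/K-Q⇒i/K/K-Q⇒i/i/K-Q⇒i/i/i-Q⇒i/i/i-K⇒i/i/i-i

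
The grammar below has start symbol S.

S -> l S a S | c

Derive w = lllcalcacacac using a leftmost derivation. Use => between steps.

S => lSaS   [S -> l S a S]
lSaS => llSaSaS   [S -> l S a S]
llSaSaS => lllSaSaSaS   [S -> l S a S]
lllSaSaSaS => lllcaSaSaS   [S -> c]
lllcaSaSaS => lllcalSaSaSaS   [S -> l S a S]
lllcalSaSaSaS => lllcalcaSaSaS   [S -> c]
lllcalcaSaSaS => lllcalcacaSaS   [S -> c]
lllcalcacaSaS => lllcalcacacaS   [S -> c]
lllcalcacacaS => lllcalcacacac   [S -> c]

S => lSaS => llSaSaS => lllSaSaSaS => lllcaSaSaS => lllcalSaSaSaS => lllcalcaSaSaS => lllcalcacaSaS => lllcalcacacaS => lllcalcacacac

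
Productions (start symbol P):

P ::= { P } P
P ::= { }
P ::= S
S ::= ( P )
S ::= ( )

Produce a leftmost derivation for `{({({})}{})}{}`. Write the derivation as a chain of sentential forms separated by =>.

P => {P}P => {S}P => {(P)}P => {({P}P)}P => {({S}P)}P => {({(P)}P)}P => {({({})}P)}P => {({({})}{})}P => {({({})}{})}{}

P => {P}P   [P ::= { P } P]
{P}P => {S}P   [P ::= S]
{S}P => {(P)}P   [S ::= ( P )]
{(P)}P => {({P}P)}P   [P ::= { P } P]
{({P}P)}P => {({S}P)}P   [P ::= S]
{({S}P)}P => {({(P)}P)}P   [S ::= ( P )]
{({(P)}P)}P => {({({})}P)}P   [P ::= { }]
{({({})}P)}P => {({({})}{})}P   [P ::= { }]
{({({})}{})}P => {({({})}{})}{}   [P ::= { }]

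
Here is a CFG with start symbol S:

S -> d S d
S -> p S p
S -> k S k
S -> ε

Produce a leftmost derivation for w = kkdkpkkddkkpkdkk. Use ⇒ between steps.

S ⇒ kSk   [S -> k S k]
kSk ⇒ kkSkk   [S -> k S k]
kkSkk ⇒ kkdSdkk   [S -> d S d]
kkdSdkk ⇒ kkdkSkdkk   [S -> k S k]
kkdkSkdkk ⇒ kkdkpSpkdkk   [S -> p S p]
kkdkpSpkdkk ⇒ kkdkpkSkpkdkk   [S -> k S k]
kkdkpkSkpkdkk ⇒ kkdkpkkSkkpkdkk   [S -> k S k]
kkdkpkkSkkpkdkk ⇒ kkdkpkkdSdkkpkdkk   [S -> d S d]
kkdkpkkdSdkkpkdkk ⇒ kkdkpkkddkkpkdkk   [S -> ε]

S⇒kSk⇒kkSkk⇒kkdSdkk⇒kkdkSkdkk⇒kkdkpSpkdkk⇒kkdkpkSkpkdkk⇒kkdkpkkSkkpkdkk⇒kkdkpkkdSdkkpkdkk⇒kkdkpkkddkkpkdkk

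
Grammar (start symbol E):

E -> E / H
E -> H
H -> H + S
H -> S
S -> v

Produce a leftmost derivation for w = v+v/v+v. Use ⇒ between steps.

E ⇒ E/H   [E -> E / H]
E/H ⇒ H/H   [E -> H]
H/H ⇒ H+S/H   [H -> H + S]
H+S/H ⇒ S+S/H   [H -> S]
S+S/H ⇒ v+S/H   [S -> v]
v+S/H ⇒ v+v/H   [S -> v]
v+v/H ⇒ v+v/H+S   [H -> H + S]
v+v/H+S ⇒ v+v/S+S   [H -> S]
v+v/S+S ⇒ v+v/v+S   [S -> v]
v+v/v+S ⇒ v+v/v+v   [S -> v]

E ⇒ E/H ⇒ H/H ⇒ H+S/H ⇒ S+S/H ⇒ v+S/H ⇒ v+v/H ⇒ v+v/H+S ⇒ v+v/S+S ⇒ v+v/v+S ⇒ v+v/v+v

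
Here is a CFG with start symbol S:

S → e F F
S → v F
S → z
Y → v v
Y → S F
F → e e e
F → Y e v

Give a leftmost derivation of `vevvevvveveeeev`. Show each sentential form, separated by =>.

S=>vF=>vYev=>vSFev=>veFFFev=>veYevFFev=>vevvevFFev=>vevvevYevFev=>vevvevvvevFev=>vevvevvveveeeev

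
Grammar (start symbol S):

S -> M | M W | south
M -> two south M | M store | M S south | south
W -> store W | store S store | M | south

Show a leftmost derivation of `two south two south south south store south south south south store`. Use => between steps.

S => M => M store => two south M store => two south two south M store => two south two south M S south store => two south two south south S south store => two south two south south M W south store => two south two south south M S south W south store => two south two south south M store S south W south store => two south two south south south store S south W south store => two south two south south south store south south W south store => two south two south south south store south south south south store

S => M   [S -> M]
M => M store   [M -> M store]
M store => two south M store   [M -> two south M]
two south M store => two south two south M store   [M -> two south M]
two south two south M store => two south two south M S south store   [M -> M S south]
two south two south M S south store => two south two south south S south store   [M -> south]
two south two south south S south store => two south two south south M W south store   [S -> M W]
two south two south south M W south store => two south two south south M S south W south store   [M -> M S south]
two south two south south M S south W south store => two south two south south M store S south W south store   [M -> M store]
two south two south south M store S south W south store => two south two south south south store S south W south store   [M -> south]
two south two south south south store S south W south store => two south two south south south store south south W south store   [S -> south]
two south two south south south store south south W south store => two south two south south south store south south south south store   [W -> south]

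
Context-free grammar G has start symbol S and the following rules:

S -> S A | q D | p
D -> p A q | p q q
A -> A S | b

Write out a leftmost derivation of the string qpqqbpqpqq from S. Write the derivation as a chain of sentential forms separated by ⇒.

S ⇒ SA ⇒ qDA ⇒ qpqqA ⇒ qpqqAS ⇒ qpqqASS ⇒ qpqqbSS ⇒ qpqqbpS ⇒ qpqqbpqD ⇒ qpqqbpqpqq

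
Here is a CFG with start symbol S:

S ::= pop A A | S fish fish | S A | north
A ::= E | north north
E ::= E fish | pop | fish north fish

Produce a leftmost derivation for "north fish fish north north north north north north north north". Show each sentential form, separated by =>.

S => S A => S A A => S A A A => S A A A A => S fish fish A A A A => north fish fish A A A A => north fish fish north north A A A => north fish fish north north north north A A => north fish fish north north north north north north A => north fish fish north north north north north north north north

S => S A   [S ::= S A]
S A => S A A   [S ::= S A]
S A A => S A A A   [S ::= S A]
S A A A => S A A A A   [S ::= S A]
S A A A A => S fish fish A A A A   [S ::= S fish fish]
S fish fish A A A A => north fish fish A A A A   [S ::= north]
north fish fish A A A A => north fish fish north north A A A   [A ::= north north]
north fish fish north north A A A => north fish fish north north north north A A   [A ::= north north]
north fish fish north north north north A A => north fish fish north north north north north north A   [A ::= north north]
north fish fish north north north north north north A => north fish fish north north north north north north north north   [A ::= north north]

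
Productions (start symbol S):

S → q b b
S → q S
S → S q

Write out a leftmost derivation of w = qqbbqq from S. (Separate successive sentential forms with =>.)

S => qS   [S → q S]
qS => qSq   [S → S q]
qSq => qSqq   [S → S q]
qSqq => qqbbqq   [S → q b b]

S => qS => qSq => qSqq => qqbbqq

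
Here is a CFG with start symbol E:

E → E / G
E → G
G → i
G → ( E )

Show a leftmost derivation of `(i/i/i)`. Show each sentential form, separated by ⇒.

E ⇒ G ⇒ (E) ⇒ (E/G) ⇒ (E/G/G) ⇒ (G/G/G) ⇒ (i/G/G) ⇒ (i/i/G) ⇒ (i/i/i)

E ⇒ G   [E → G]
G ⇒ (E)   [G → ( E )]
(E) ⇒ (E/G)   [E → E / G]
(E/G) ⇒ (E/G/G)   [E → E / G]
(E/G/G) ⇒ (G/G/G)   [E → G]
(G/G/G) ⇒ (i/G/G)   [G → i]
(i/G/G) ⇒ (i/i/G)   [G → i]
(i/i/G) ⇒ (i/i/i)   [G → i]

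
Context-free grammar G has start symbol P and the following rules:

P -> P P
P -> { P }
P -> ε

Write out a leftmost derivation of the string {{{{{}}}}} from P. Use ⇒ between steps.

P ⇒ PP   [P -> P P]
PP ⇒ {P}P   [P -> { P }]
{P}P ⇒ {{P}}P   [P -> { P }]
{{P}}P ⇒ {{PP}}P   [P -> P P]
{{PP}}P ⇒ {{{P}P}}P   [P -> { P }]
{{{P}P}}P ⇒ {{{{P}}P}}P   [P -> { P }]
{{{{P}}P}}P ⇒ {{{{{P}}}P}}P   [P -> { P }]
{{{{{P}}}P}}P ⇒ {{{{{}}}P}}P   [P -> ε]
{{{{{}}}P}}P ⇒ {{{{{}}}}}P   [P -> ε]
{{{{{}}}}}P ⇒ {{{{{}}}}}   [P -> ε]

P ⇒ PP ⇒ {P}P ⇒ {{P}}P ⇒ {{PP}}P ⇒ {{{P}P}}P ⇒ {{{{P}}P}}P ⇒ {{{{{P}}}P}}P ⇒ {{{{{}}}P}}P ⇒ {{{{{}}}}}P ⇒ {{{{{}}}}}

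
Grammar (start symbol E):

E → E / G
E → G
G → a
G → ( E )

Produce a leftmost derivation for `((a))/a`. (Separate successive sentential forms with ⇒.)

E⇒E/G⇒G/G⇒(E)/G⇒(G)/G⇒((E))/G⇒((G))/G⇒((a))/G⇒((a))/a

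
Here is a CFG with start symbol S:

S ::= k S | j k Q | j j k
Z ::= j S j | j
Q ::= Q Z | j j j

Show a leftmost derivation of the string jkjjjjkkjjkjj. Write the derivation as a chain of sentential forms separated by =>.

S => jkQ => jkQZ => jkQZZ => jkjjjZZ => jkjjjjSjZ => jkjjjjkSjZ => jkjjjjkkSjZ => jkjjjjkkjjkjZ => jkjjjjkkjjkjj

S => jkQ   [S ::= j k Q]
jkQ => jkQZ   [Q ::= Q Z]
jkQZ => jkQZZ   [Q ::= Q Z]
jkQZZ => jkjjjZZ   [Q ::= j j j]
jkjjjZZ => jkjjjjSjZ   [Z ::= j S j]
jkjjjjSjZ => jkjjjjkSjZ   [S ::= k S]
jkjjjjkSjZ => jkjjjjkkSjZ   [S ::= k S]
jkjjjjkkSjZ => jkjjjjkkjjkjZ   [S ::= j j k]
jkjjjjkkjjkjZ => jkjjjjkkjjkjj   [Z ::= j]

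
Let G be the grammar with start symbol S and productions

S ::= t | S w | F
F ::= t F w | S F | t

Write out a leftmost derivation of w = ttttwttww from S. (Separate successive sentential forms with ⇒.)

S⇒F⇒tFw⇒tSFw⇒ttFw⇒ttSFw⇒ttSwFw⇒ttFwFw⇒ttSFwFw⇒tttFwFw⇒ttttwFw⇒ttttwtFww⇒ttttwttww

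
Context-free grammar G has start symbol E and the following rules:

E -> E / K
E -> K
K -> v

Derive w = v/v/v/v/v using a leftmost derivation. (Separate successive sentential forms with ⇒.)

E ⇒ E/K ⇒ E/K/K ⇒ E/K/K/K ⇒ E/K/K/K/K ⇒ K/K/K/K/K ⇒ v/K/K/K/K ⇒ v/v/K/K/K ⇒ v/v/v/K/K ⇒ v/v/v/v/K ⇒ v/v/v/v/v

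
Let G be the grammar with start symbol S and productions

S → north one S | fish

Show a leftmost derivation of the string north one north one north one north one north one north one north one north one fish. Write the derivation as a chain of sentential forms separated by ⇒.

S ⇒ north one S   [S → north one S]
north one S ⇒ north one north one S   [S → north one S]
north one north one S ⇒ north one north one north one S   [S → north one S]
north one north one north one S ⇒ north one north one north one north one S   [S → north one S]
north one north one north one north one S ⇒ north one north one north one north one north one S   [S → north one S]
north one north one north one north one north one S ⇒ north one north one north one north one north one north one S   [S → north one S]
north one north one north one north one north one north one S ⇒ north one north one north one north one north one north one north one S   [S → north one S]
north one north one north one north one north one north one north one S ⇒ north one north one north one north one north one north one north one north one S   [S → north one S]
north one north one north one north one north one north one north one north one S ⇒ north one north one north one north one north one north one north one north one fish   [S → fish]

S ⇒ north one S ⇒ north one north one S ⇒ north one north one north one S ⇒ north one north one north one north one S ⇒ north one north one north one north one north one S ⇒ north one north one north one north one north one north one S ⇒ north one north one north one north one north one north one north one S ⇒ north one north one north one north one north one north one north one north one S ⇒ north one north one north one north one north one north one north one north one fish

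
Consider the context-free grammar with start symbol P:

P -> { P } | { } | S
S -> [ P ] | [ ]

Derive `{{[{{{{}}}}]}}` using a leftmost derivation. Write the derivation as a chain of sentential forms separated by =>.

P => {P}   [P -> { P }]
{P} => {{P}}   [P -> { P }]
{{P}} => {{S}}   [P -> S]
{{S}} => {{[P]}}   [S -> [ P ]]
{{[P]}} => {{[{P}]}}   [P -> { P }]
{{[{P}]}} => {{[{{P}}]}}   [P -> { P }]
{{[{{P}}]}} => {{[{{{P}}}]}}   [P -> { P }]
{{[{{{P}}}]}} => {{[{{{{}}}}]}}   [P -> { }]

P=>{P}=>{{P}}=>{{S}}=>{{[P]}}=>{{[{P}]}}=>{{[{{P}}]}}=>{{[{{{P}}}]}}=>{{[{{{{}}}}]}}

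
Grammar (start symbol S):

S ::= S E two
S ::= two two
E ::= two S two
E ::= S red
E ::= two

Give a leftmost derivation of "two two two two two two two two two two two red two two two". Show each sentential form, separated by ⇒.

S ⇒ S E two   [S ::= S E two]
S E two ⇒ S E two E two   [S ::= S E two]
S E two E two ⇒ two two E two E two   [S ::= two two]
two two E two E two ⇒ two two S red two E two   [E ::= S red]
two two S red two E two ⇒ two two S E two red two E two   [S ::= S E two]
two two S E two red two E two ⇒ two two two two E two red two E two   [S ::= two two]
two two two two E two red two E two ⇒ two two two two two S two two red two E two   [E ::= two S two]
two two two two two S two two red two E two ⇒ two two two two two S E two two two red two E two   [S ::= S E two]
two two two two two S E two two two red two E two ⇒ two two two two two two two E two two two red two E two   [S ::= two two]
two two two two two two two E two two two red two E two ⇒ two two two two two two two two two two two red two E two   [E ::= two]
two two two two two two two two two two two red two E two ⇒ two two two two two two two two two two two red two two two   [E ::= two]

S ⇒ S E two ⇒ S E two E two ⇒ two two E two E two ⇒ two two S red two E two ⇒ two two S E two red two E two ⇒ two two two two E two red two E two ⇒ two two two two two S two two red two E two ⇒ two two two two two S E two two two red two E two ⇒ two two two two two two two E two two two red two E two ⇒ two two two two two two two two two two two red two E two ⇒ two two two two two two two two two two two red two two two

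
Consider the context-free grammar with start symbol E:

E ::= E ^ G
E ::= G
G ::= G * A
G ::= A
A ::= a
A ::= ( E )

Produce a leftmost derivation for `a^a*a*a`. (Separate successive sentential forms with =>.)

E => E^G => G^G => A^G => a^G => a^G*A => a^G*A*A => a^A*A*A => a^a*A*A => a^a*a*A => a^a*a*a

E => E^G   [E ::= E ^ G]
E^G => G^G   [E ::= G]
G^G => A^G   [G ::= A]
A^G => a^G   [A ::= a]
a^G => a^G*A   [G ::= G * A]
a^G*A => a^G*A*A   [G ::= G * A]
a^G*A*A => a^A*A*A   [G ::= A]
a^A*A*A => a^a*A*A   [A ::= a]
a^a*A*A => a^a*a*A   [A ::= a]
a^a*a*A => a^a*a*a   [A ::= a]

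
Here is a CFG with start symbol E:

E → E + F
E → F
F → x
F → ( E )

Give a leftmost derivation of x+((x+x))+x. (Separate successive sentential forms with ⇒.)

E ⇒ E+F   [E → E + F]
E+F ⇒ E+F+F   [E → E + F]
E+F+F ⇒ F+F+F   [E → F]
F+F+F ⇒ x+F+F   [F → x]
x+F+F ⇒ x+(E)+F   [F → ( E )]
x+(E)+F ⇒ x+(F)+F   [E → F]
x+(F)+F ⇒ x+((E))+F   [F → ( E )]
x+((E))+F ⇒ x+((E+F))+F   [E → E + F]
x+((E+F))+F ⇒ x+((F+F))+F   [E → F]
x+((F+F))+F ⇒ x+((x+F))+F   [F → x]
x+((x+F))+F ⇒ x+((x+x))+F   [F → x]
x+((x+x))+F ⇒ x+((x+x))+x   [F → x]

E ⇒ E+F ⇒ E+F+F ⇒ F+F+F ⇒ x+F+F ⇒ x+(E)+F ⇒ x+(F)+F ⇒ x+((E))+F ⇒ x+((E+F))+F ⇒ x+((F+F))+F ⇒ x+((x+F))+F ⇒ x+((x+x))+F ⇒ x+((x+x))+x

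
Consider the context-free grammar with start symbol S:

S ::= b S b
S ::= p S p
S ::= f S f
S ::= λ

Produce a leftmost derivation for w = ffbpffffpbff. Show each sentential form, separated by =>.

S => fSf   [S ::= f S f]
fSf => ffSff   [S ::= f S f]
ffSff => ffbSbff   [S ::= b S b]
ffbSbff => ffbpSpbff   [S ::= p S p]
ffbpSpbff => ffbpfSfpbff   [S ::= f S f]
ffbpfSfpbff => ffbpffSffpbff   [S ::= f S f]
ffbpffSffpbff => ffbpffffpbff   [S ::= λ]

S => fSf => ffSff => ffbSbff => ffbpSpbff => ffbpfSfpbff => ffbpffSffpbff => ffbpffffpbff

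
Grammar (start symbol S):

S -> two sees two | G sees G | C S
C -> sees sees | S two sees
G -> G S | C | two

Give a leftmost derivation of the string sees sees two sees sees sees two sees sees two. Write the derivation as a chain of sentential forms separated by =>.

S => C S   [S -> C S]
C S => sees sees S   [C -> sees sees]
sees sees S => sees sees G sees G   [S -> G sees G]
sees sees G sees G => sees sees C sees G   [G -> C]
sees sees C sees G => sees sees S two sees sees G   [C -> S two sees]
sees sees S two sees sees G => sees sees G sees G two sees sees G   [S -> G sees G]
sees sees G sees G two sees sees G => sees sees two sees G two sees sees G   [G -> two]
sees sees two sees G two sees sees G => sees sees two sees C two sees sees G   [G -> C]
sees sees two sees C two sees sees G => sees sees two sees sees sees two sees sees G   [C -> sees sees]
sees sees two sees sees sees two sees sees G => sees sees two sees sees sees two sees sees two   [G -> two]

S => C S => sees sees S => sees sees G sees G => sees sees C sees G => sees sees S two sees sees G => sees sees G sees G two sees sees G => sees sees two sees G two sees sees G => sees sees two sees C two sees sees G => sees sees two sees sees sees two sees sees G => sees sees two sees sees sees two sees sees two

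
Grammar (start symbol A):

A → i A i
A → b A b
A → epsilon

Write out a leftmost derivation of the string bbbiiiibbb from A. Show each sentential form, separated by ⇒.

A ⇒ bAb   [A → b A b]
bAb ⇒ bbAbb   [A → b A b]
bbAbb ⇒ bbbAbbb   [A → b A b]
bbbAbbb ⇒ bbbiAibbb   [A → i A i]
bbbiAibbb ⇒ bbbiiAiibbb   [A → i A i]
bbbiiAiibbb ⇒ bbbiiiibbb   [A → epsilon]

A ⇒ bAb ⇒ bbAbb ⇒ bbbAbbb ⇒ bbbiAibbb ⇒ bbbiiAiibbb ⇒ bbbiiiibbb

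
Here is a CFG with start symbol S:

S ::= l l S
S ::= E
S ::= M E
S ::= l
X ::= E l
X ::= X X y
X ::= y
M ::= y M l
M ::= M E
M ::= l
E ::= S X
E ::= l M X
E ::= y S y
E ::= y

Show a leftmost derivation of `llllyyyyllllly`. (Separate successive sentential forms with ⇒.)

S ⇒ llS   [S ::= l l S]
llS ⇒ llllS   [S ::= l l S]
llllS ⇒ llllME   [S ::= M E]
llllME ⇒ llllyMlE   [M ::= y M l]
llllyMlE ⇒ llllyyMllE   [M ::= y M l]
llllyyMllE ⇒ llllyyyMlllE   [M ::= y M l]
llllyyyMlllE ⇒ llllyyyyMllllE   [M ::= y M l]
llllyyyyMllllE ⇒ llllyyyylllllE   [M ::= l]
llllyyyylllllE ⇒ llllyyyyllllly   [E ::= y]

S ⇒ llS ⇒ llllS ⇒ llllME ⇒ llllyMlE ⇒ llllyyMllE ⇒ llllyyyMlllE ⇒ llllyyyyMllllE ⇒ llllyyyylllllE ⇒ llllyyyyllllly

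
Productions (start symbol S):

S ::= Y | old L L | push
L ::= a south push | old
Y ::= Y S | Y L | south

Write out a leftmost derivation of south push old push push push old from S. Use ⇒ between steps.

S ⇒ Y   [S ::= Y]
Y ⇒ Y L   [Y ::= Y L]
Y L ⇒ Y S L   [Y ::= Y S]
Y S L ⇒ Y S S L   [Y ::= Y S]
Y S S L ⇒ Y S S S L   [Y ::= Y S]
Y S S S L ⇒ Y L S S S L   [Y ::= Y L]
Y L S S S L ⇒ Y S L S S S L   [Y ::= Y S]
Y S L S S S L ⇒ south S L S S S L   [Y ::= south]
south S L S S S L ⇒ south push L S S S L   [S ::= push]
south push L S S S L ⇒ south push old S S S L   [L ::= old]
south push old S S S L ⇒ south push old push S S L   [S ::= push]
south push old push S S L ⇒ south push old push push S L   [S ::= push]
south push old push push S L ⇒ south push old push push push L   [S ::= push]
south push old push push push L ⇒ south push old push push push old   [L ::= old]

S ⇒ Y ⇒ Y L ⇒ Y S L ⇒ Y S S L ⇒ Y S S S L ⇒ Y L S S S L ⇒ Y S L S S S L ⇒ south S L S S S L ⇒ south push L S S S L ⇒ south push old S S S L ⇒ south push old push S S L ⇒ south push old push push S L ⇒ south push old push push push L ⇒ south push old push push push old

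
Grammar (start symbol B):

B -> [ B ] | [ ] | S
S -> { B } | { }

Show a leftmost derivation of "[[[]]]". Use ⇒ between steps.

B⇒[B]⇒[[B]]⇒[[[]]]

B ⇒ [B]   [B -> [ B ]]
[B] ⇒ [[B]]   [B -> [ B ]]
[[B]] ⇒ [[[]]]   [B -> [ ]]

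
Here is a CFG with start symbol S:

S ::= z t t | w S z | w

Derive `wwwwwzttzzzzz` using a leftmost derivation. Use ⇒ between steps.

S ⇒ wSz ⇒ wwSzz ⇒ wwwSzzz ⇒ wwwwSzzzz ⇒ wwwwwSzzzzz ⇒ wwwwwzttzzzzz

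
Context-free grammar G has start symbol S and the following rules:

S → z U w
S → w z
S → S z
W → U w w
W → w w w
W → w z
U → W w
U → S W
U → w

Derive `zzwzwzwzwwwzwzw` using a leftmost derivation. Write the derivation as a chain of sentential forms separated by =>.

S=>zUw=>zSWw=>zSzWw=>zzUwzWw=>zzSWwzWw=>zzwzWwzWw=>zzwzUwwwzWw=>zzwzSWwwwzWw=>zzwzwzWwwwzWw=>zzwzwzwzwwwzWw=>zzwzwzwzwwwzwzw

S => zUw   [S → z U w]
zUw => zSWw   [U → S W]
zSWw => zSzWw   [S → S z]
zSzWw => zzUwzWw   [S → z U w]
zzUwzWw => zzSWwzWw   [U → S W]
zzSWwzWw => zzwzWwzWw   [S → w z]
zzwzWwzWw => zzwzUwwwzWw   [W → U w w]
zzwzUwwwzWw => zzwzSWwwwzWw   [U → S W]
zzwzSWwwwzWw => zzwzwzWwwwzWw   [S → w z]
zzwzwzWwwwzWw => zzwzwzwzwwwzWw   [W → w z]
zzwzwzwzwwwzWw => zzwzwzwzwwwzwzw   [W → w z]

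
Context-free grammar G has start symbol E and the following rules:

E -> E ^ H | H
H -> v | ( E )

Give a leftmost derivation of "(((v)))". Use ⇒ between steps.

E ⇒ H ⇒ (E) ⇒ (H) ⇒ ((E)) ⇒ ((H)) ⇒ (((E))) ⇒ (((H))) ⇒ (((v)))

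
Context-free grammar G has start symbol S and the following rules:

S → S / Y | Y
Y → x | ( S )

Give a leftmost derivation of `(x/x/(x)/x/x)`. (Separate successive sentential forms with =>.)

S => Y => (S) => (S/Y) => (S/Y/Y) => (S/Y/Y/Y) => (S/Y/Y/Y/Y) => (Y/Y/Y/Y/Y) => (x/Y/Y/Y/Y) => (x/x/Y/Y/Y) => (x/x/(S)/Y/Y) => (x/x/(Y)/Y/Y) => (x/x/(x)/Y/Y) => (x/x/(x)/x/Y) => (x/x/(x)/x/x)

S => Y   [S → Y]
Y => (S)   [Y → ( S )]
(S) => (S/Y)   [S → S / Y]
(S/Y) => (S/Y/Y)   [S → S / Y]
(S/Y/Y) => (S/Y/Y/Y)   [S → S / Y]
(S/Y/Y/Y) => (S/Y/Y/Y/Y)   [S → S / Y]
(S/Y/Y/Y/Y) => (Y/Y/Y/Y/Y)   [S → Y]
(Y/Y/Y/Y/Y) => (x/Y/Y/Y/Y)   [Y → x]
(x/Y/Y/Y/Y) => (x/x/Y/Y/Y)   [Y → x]
(x/x/Y/Y/Y) => (x/x/(S)/Y/Y)   [Y → ( S )]
(x/x/(S)/Y/Y) => (x/x/(Y)/Y/Y)   [S → Y]
(x/x/(Y)/Y/Y) => (x/x/(x)/Y/Y)   [Y → x]
(x/x/(x)/Y/Y) => (x/x/(x)/x/Y)   [Y → x]
(x/x/(x)/x/Y) => (x/x/(x)/x/x)   [Y → x]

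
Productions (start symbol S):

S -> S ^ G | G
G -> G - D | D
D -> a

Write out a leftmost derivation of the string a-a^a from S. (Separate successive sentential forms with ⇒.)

S⇒S^G⇒G^G⇒G-D^G⇒D-D^G⇒a-D^G⇒a-a^G⇒a-a^D⇒a-a^a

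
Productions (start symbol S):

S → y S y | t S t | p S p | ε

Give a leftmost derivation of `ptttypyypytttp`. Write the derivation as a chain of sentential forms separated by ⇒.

S ⇒ pSp ⇒ ptStp ⇒ pttSttp ⇒ ptttStttp ⇒ ptttySytttp ⇒ ptttypSpytttp ⇒ ptttypySypytttp ⇒ ptttypyypytttp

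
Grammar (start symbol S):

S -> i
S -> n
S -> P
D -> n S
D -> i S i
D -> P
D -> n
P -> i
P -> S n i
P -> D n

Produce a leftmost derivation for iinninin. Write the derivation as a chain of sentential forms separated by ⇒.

S⇒P⇒Dn⇒iSin⇒iPin⇒iDnin⇒iiSinin⇒iiPinin⇒iiDninin⇒iinninin

S ⇒ P   [S -> P]
P ⇒ Dn   [P -> D n]
Dn ⇒ iSin   [D -> i S i]
iSin ⇒ iPin   [S -> P]
iPin ⇒ iDnin   [P -> D n]
iDnin ⇒ iiSinin   [D -> i S i]
iiSinin ⇒ iiPinin   [S -> P]
iiPinin ⇒ iiDninin   [P -> D n]
iiDninin ⇒ iinninin   [D -> n]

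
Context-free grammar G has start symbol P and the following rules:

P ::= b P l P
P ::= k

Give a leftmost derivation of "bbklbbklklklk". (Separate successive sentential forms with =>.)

P => bPlP   [P ::= b P l P]
bPlP => bbPlPlP   [P ::= b P l P]
bbPlPlP => bbklPlP   [P ::= k]
bbklPlP => bbklbPlPlP   [P ::= b P l P]
bbklbPlPlP => bbklbbPlPlPlP   [P ::= b P l P]
bbklbbPlPlPlP => bbklbbklPlPlP   [P ::= k]
bbklbbklPlPlP => bbklbbklklPlP   [P ::= k]
bbklbbklklPlP => bbklbbklklklP   [P ::= k]
bbklbbklklklP => bbklbbklklklk   [P ::= k]

P=>bPlP=>bbPlPlP=>bbklPlP=>bbklbPlPlP=>bbklbbPlPlPlP=>bbklbbklPlPlP=>bbklbbklklPlP=>bbklbbklklklP=>bbklbbklklklk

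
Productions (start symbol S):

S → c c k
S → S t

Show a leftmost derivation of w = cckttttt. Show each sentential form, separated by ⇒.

S ⇒ St ⇒ Stt ⇒ Sttt ⇒ Stttt ⇒ Sttttt ⇒ cckttttt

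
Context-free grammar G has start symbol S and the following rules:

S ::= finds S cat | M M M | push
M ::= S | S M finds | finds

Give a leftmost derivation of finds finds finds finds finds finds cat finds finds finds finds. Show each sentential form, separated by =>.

S => M M M => S M finds M M => finds S cat M finds M M => finds M M M cat M finds M M => finds S M M cat M finds M M => finds M M M M M cat M finds M M => finds finds M M M M cat M finds M M => finds finds finds M M M cat M finds M M => finds finds finds finds M M cat M finds M M => finds finds finds finds finds M cat M finds M M => finds finds finds finds finds finds cat M finds M M => finds finds finds finds finds finds cat finds finds M M => finds finds finds finds finds finds cat finds finds finds M => finds finds finds finds finds finds cat finds finds finds finds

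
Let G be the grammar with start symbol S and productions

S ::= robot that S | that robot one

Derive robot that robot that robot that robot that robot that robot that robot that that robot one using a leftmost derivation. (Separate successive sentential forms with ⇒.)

S ⇒ robot that S   [S ::= robot that S]
robot that S ⇒ robot that robot that S   [S ::= robot that S]
robot that robot that S ⇒ robot that robot that robot that S   [S ::= robot that S]
robot that robot that robot that S ⇒ robot that robot that robot that robot that S   [S ::= robot that S]
robot that robot that robot that robot that S ⇒ robot that robot that robot that robot that robot that S   [S ::= robot that S]
robot that robot that robot that robot that robot that S ⇒ robot that robot that robot that robot that robot that robot that S   [S ::= robot that S]
robot that robot that robot that robot that robot that robot that S ⇒ robot that robot that robot that robot that robot that robot that robot that S   [S ::= robot that S]
robot that robot that robot that robot that robot that robot that robot that S ⇒ robot that robot that robot that robot that robot that robot that robot that that robot one   [S ::= that robot one]

S ⇒ robot that S ⇒ robot that robot that S ⇒ robot that robot that robot that S ⇒ robot that robot that robot that robot that S ⇒ robot that robot that robot that robot that robot that S ⇒ robot that robot that robot that robot that robot that robot that S ⇒ robot that robot that robot that robot that robot that robot that robot that S ⇒ robot that robot that robot that robot that robot that robot that robot that that robot one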